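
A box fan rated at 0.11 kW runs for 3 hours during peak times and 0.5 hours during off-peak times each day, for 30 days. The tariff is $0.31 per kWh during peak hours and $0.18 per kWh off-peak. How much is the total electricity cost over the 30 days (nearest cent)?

Peak energy = 0.11 kW × 3 h × 30 = 9.9 kWh
Off-peak energy = 0.11 kW × 0.5 h × 30 = 1.65 kWh
Cost = 9.9 × $0.31 + 1.65 × $0.18 = $3.069 + $0.297 = $3.37

$3.37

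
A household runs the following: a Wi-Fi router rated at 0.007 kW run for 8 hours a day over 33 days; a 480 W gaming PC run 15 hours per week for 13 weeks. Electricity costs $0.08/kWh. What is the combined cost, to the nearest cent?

Wi-Fi router: Runtime = 8 h/day × 33 days = 264 h
Wi-Fi router: 0.007 kW × 264 h = 1.848 kWh
gaming PC: Runtime = 15 h/week × 13 weeks = 195 h
gaming PC: 0.48 kW × 195 h = 93.6 kWh
Total energy = 95.448 kWh
Cost = 95.448 × $0.08 = $7.64

$7.64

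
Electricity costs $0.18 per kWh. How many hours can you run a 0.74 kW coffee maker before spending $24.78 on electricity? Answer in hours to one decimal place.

Energy available = $24.78 ÷ $0.18/kWh = 137.6667 kWh
Hours = 137.6667 kWh ÷ 0.74 kW = 186.0 h

186.0 h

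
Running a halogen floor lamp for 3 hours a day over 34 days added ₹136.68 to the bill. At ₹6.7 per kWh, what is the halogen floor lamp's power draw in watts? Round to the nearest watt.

200 W

Energy = ₹136.68 ÷ ₹6.7/kWh = 20.4 kWh
Runtime = 3 h/day × 34 days = 102 h
Power = 20.4 kWh ÷ 102 h = 0.2 kW = 200 W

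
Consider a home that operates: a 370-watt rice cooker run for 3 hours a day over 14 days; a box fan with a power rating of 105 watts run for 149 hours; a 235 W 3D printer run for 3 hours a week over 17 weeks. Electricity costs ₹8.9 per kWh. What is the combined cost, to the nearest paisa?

₹384.21

rice cooker: Runtime = 3 h/day × 14 days = 42 h
rice cooker: 0.37 kW × 42 h = 15.54 kWh
box fan: 0.105 kW × 149 h = 15.645 kWh
3D printer: Runtime = 3 h/week × 17 weeks = 51 h
3D printer: 0.235 kW × 51 h = 11.985 kWh
Total energy = 43.17 kWh
Cost = 43.17 × ₹8.9 = ₹384.21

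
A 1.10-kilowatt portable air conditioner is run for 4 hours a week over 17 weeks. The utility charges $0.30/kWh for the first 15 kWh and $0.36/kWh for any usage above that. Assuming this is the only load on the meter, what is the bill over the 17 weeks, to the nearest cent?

$26.03

Runtime = 4 h/week × 17 weeks = 68 h
Energy = 1.1 kW × 68 h = 74.8 kWh
Tier 1 (0–15 kWh): 15 × $0.30 = $4.5
Above 15 kWh: 59.8 × $0.36 = $21.528
Bill = $26.03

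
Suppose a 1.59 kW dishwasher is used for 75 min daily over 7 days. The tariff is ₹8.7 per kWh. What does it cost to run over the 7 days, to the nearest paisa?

₹121.04

Runtime = 75 min × 7 = 525 min = 8.75 h
Energy = 1.59 kW × 8.75 h = 13.9125 kWh
Cost = 13.9125 kWh × ₹8.7/kWh = ₹121.04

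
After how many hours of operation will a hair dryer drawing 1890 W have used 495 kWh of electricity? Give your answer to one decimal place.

261.9 h

Hours = 495 kWh ÷ 1.89 kW = 261.9 h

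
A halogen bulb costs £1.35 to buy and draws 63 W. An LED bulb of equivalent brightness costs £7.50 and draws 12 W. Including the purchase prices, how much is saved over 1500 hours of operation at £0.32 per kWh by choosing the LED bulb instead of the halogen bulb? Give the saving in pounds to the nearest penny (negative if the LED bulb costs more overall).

halogen bulb: £1.35 + (63/1000) kW × 1500 h × £0.32 = £1.35 + £30.24 = £31.59
LED bulb: £7.50 + (12/1000) kW × 1500 h × £0.32 = £7.50 + £5.76 = £13.26
Saving = £31.59 − £13.26 = £18.33

£18.33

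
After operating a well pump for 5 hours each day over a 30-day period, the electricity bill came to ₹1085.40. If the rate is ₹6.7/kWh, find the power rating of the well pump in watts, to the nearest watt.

Energy = ₹1085.40 ÷ ₹6.7/kWh = 162 kWh
Runtime = 5 h/day × 30 days = 150 h
Power = 162 kWh ÷ 150 h = 1.08 kW = 1080 W

1080 W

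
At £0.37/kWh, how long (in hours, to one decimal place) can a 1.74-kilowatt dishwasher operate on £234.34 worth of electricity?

364.0 h

Energy available = £234.34 ÷ £0.37/kWh = 633.3514 kWh
Hours = 633.3514 kWh ÷ 1.74 kW = 364.0 h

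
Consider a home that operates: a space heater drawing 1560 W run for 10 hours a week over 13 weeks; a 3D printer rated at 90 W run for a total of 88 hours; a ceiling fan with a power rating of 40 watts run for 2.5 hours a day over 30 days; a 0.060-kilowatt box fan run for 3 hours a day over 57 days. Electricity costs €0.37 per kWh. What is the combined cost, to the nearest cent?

€82.87

space heater: Runtime = 10 h/week × 13 weeks = 130 h
space heater: 1.56 kW × 130 h = 202.8 kWh
3D printer: 0.09 kW × 88 h = 7.92 kWh
ceiling fan: Runtime = 2.5 h/day × 30 days = 75 h
ceiling fan: 0.04 kW × 75 h = 3 kWh
box fan: Runtime = 3 h/day × 57 days = 171 h
box fan: 0.06 kW × 171 h = 10.26 kWh
Total energy = 223.98 kWh
Cost = 223.98 × €0.37 = €82.87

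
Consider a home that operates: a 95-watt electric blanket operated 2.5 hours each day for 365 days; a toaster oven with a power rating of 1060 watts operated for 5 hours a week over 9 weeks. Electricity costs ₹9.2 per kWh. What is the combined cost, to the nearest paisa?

electric blanket: Runtime = 2.5 h/day × 365 days = 912.5 h
electric blanket: 0.095 kW × 912.5 h = 86.6875 kWh
toaster oven: Runtime = 5 h/week × 9 weeks = 45 h
toaster oven: 1.06 kW × 45 h = 47.7 kWh
Total energy = 134.3875 kWh
Cost = 134.3875 × ₹9.2 = ₹1236.37

₹1236.37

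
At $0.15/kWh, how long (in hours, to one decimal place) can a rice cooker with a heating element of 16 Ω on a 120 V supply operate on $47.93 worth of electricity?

355.0 h

Power = V²/R = 120²/16 = 900 W = 0.9 kW
Energy available = $47.93 ÷ $0.15/kWh = 319.5333 kWh
Hours = 319.5333 kWh ÷ 0.9 kW = 355.0 h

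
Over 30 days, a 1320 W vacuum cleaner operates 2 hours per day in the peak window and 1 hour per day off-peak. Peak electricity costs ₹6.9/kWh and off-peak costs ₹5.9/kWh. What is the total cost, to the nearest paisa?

Peak energy = 1.32 kW × 2 h × 30 = 79.2 kWh
Off-peak energy = 1.32 kW × 1 h × 30 = 39.6 kWh
Cost = 79.2 × ₹6.9 + 39.6 × ₹5.9 = ₹546.48 + ₹233.64 = ₹780.12

₹780.12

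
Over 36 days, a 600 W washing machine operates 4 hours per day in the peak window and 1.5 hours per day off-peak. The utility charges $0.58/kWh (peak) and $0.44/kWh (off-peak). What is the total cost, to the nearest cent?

Peak energy = 0.6 kW × 4 h × 36 = 86.4 kWh
Off-peak energy = 0.6 kW × 1.5 h × 36 = 32.4 kWh
Cost = 86.4 × $0.58 + 32.4 × $0.44 = $50.112 + $14.256 = $64.37

$64.37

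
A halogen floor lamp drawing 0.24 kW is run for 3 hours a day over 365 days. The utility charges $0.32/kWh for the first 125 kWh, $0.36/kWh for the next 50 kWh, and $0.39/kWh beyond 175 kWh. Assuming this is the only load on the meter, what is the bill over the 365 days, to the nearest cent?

$92.24

Runtime = 3 h/day × 365 days = 1095 h
Energy = 0.24 kW × 1095 h = 262.8 kWh
Tier 1 (0–125 kWh): 125 × $0.32 = $40
Tier 2 (125–175 kWh): 50 × $0.36 = $18
Above 175 kWh: 87.8 × $0.39 = $34.242
Bill = $92.24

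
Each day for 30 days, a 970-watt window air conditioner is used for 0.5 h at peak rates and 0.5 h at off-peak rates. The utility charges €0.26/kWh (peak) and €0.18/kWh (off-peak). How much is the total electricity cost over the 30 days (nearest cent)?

Peak energy = 0.97 kW × 0.5 h × 30 = 14.55 kWh
Off-peak energy = 0.97 kW × 0.5 h × 30 = 14.55 kWh
Cost = 14.55 × €0.26 + 14.55 × €0.18 = €3.783 + €2.619 = €6.40

€6.40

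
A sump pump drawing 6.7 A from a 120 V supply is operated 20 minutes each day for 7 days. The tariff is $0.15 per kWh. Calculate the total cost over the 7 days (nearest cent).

Power = 6.7 A × 120 V = 804 W = 0.804 kW
Runtime = 20 min × 7 = 140 min = 2.333333… h
Energy = 0.804 kW × 2.333333… h = 1.876 kWh
Cost = 1.876 kWh × $0.15/kWh = $0.28

$0.28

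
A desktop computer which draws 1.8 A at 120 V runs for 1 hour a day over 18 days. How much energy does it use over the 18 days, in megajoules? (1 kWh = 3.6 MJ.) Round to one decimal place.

Power = 1.8 A × 120 V = 216 W = 0.216 kW
Runtime = 1 h/day × 18 days = 18 h
Energy = 0.216 kW × 18 h = 3.888 kWh
= 3.888 × 3.6 MJ = 14.0 MJ

14.0 MJ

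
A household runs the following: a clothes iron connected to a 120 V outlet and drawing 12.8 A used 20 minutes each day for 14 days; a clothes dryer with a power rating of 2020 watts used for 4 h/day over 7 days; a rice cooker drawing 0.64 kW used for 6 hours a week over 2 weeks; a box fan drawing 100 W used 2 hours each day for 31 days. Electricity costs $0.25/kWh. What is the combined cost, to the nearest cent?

$19.40

clothes iron: Power = 12.8 A × 120 V = 1536 W = 1.536 kW
clothes iron: Runtime = 20 min × 14 = 280 min = 4.666666… h
clothes iron: 1.536 kW × 4.666666… h = 7.168 kWh
clothes dryer: Runtime = 4 h/day × 7 days = 28 h
clothes dryer: 2.02 kW × 28 h = 56.56 kWh
rice cooker: Runtime = 6 h/week × 2 weeks = 12 h
rice cooker: 0.64 kW × 12 h = 7.68 kWh
box fan: Runtime = 2 h/day × 31 days = 62 h
box fan: 0.1 kW × 62 h = 6.2 kWh
Total energy = 77.608 kWh
Cost = 77.608 × $0.25 = $19.40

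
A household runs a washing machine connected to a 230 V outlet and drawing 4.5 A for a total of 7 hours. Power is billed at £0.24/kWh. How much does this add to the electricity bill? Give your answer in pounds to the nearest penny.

Power = 4.5 A × 230 V = 1035 W = 1.035 kW
Energy = 1.035 kW × 7 h = 7.245 kWh
Cost = 7.245 kWh × £0.24/kWh = £1.74

£1.74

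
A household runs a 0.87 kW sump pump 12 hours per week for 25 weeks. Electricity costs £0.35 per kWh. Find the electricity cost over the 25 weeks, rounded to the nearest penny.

Runtime = 12 h/week × 25 weeks = 300 h
Energy = 0.87 kW × 300 h = 261 kWh
Cost = 261 kWh × £0.35/kWh = £91.35

£91.35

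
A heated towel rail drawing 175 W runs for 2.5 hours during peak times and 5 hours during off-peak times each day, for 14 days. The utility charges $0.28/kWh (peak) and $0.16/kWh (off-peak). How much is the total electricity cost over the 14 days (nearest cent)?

$3.68

Peak energy = 0.175 kW × 2.5 h × 14 = 6.125 kWh
Off-peak energy = 0.175 kW × 5 h × 14 = 12.25 kWh
Cost = 6.125 × $0.28 + 12.25 × $0.16 = $1.715 + $1.96 = $3.68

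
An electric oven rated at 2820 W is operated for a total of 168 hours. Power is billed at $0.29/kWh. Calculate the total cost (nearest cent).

$137.39

Energy = 2.82 kW × 168 h = 473.76 kWh
Cost = 473.76 kWh × $0.29/kWh = $137.39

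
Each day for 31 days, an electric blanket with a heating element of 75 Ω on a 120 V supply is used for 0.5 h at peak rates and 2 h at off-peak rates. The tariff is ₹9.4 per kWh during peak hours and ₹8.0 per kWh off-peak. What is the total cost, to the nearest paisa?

Power = V²/R = 120²/75 = 192 W = 0.192 kW
Peak energy = 0.192 kW × 0.5 h × 31 = 2.976 kWh
Off-peak energy = 0.192 kW × 2 h × 31 = 11.904 kWh
Cost = 2.976 × ₹9.4 + 11.904 × ₹8.0 = ₹27.9744 + ₹95.232 = ₹123.21

₹123.21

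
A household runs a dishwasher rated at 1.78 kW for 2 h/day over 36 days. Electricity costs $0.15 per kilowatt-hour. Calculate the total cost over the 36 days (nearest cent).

$19.22

Runtime = 2 h/day × 36 days = 72 h
Energy = 1.78 kW × 72 h = 128.16 kWh
Cost = 128.16 kWh × $0.15/kWh = $19.22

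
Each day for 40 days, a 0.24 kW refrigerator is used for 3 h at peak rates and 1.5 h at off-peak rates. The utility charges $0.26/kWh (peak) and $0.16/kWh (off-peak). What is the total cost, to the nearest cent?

Peak energy = 0.24 kW × 3 h × 40 = 28.8 kWh
Off-peak energy = 0.24 kW × 1.5 h × 40 = 14.4 kWh
Cost = 28.8 × $0.26 + 14.4 × $0.16 = $7.488 + $2.304 = $9.79

$9.79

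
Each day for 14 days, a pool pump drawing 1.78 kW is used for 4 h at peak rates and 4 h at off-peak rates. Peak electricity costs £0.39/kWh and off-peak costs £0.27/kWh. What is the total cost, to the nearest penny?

£65.79

Peak energy = 1.78 kW × 4 h × 14 = 99.68 kWh
Off-peak energy = 1.78 kW × 4 h × 14 = 99.68 kWh
Cost = 99.68 × £0.39 + 99.68 × £0.27 = £38.8752 + £26.9136 = £65.79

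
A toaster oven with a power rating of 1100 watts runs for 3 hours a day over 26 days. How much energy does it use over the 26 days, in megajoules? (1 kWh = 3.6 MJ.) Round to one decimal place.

Runtime = 3 h/day × 26 days = 78 h
Energy = 1.1 kW × 78 h = 85.8 kWh
= 85.8 × 3.6 MJ = 308.9 MJ

308.9 MJ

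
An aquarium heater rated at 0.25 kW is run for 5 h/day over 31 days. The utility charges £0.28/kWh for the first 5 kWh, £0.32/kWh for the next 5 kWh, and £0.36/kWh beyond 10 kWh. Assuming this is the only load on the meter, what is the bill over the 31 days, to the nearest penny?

£13.35

Runtime = 5 h/day × 31 days = 155 h
Energy = 0.25 kW × 155 h = 38.75 kWh
Tier 1 (0–5 kWh): 5 × £0.28 = £1.4
Tier 2 (5–10 kWh): 5 × £0.32 = £1.6
Above 10 kWh: 28.75 × £0.36 = £10.35
Bill = £13.35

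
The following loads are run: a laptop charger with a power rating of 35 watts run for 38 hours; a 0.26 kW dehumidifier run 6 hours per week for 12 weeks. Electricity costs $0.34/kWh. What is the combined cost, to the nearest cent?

laptop charger: 0.035 kW × 38 h = 1.33 kWh
dehumidifier: Runtime = 6 h/week × 12 weeks = 72 h
dehumidifier: 0.26 kW × 72 h = 18.72 kWh
Total energy = 20.05 kWh
Cost = 20.05 × $0.34 = $6.82

$6.82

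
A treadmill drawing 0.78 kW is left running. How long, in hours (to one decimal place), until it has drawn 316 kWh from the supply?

Hours = 316 kWh ÷ 0.78 kW = 405.1 h

405.1 h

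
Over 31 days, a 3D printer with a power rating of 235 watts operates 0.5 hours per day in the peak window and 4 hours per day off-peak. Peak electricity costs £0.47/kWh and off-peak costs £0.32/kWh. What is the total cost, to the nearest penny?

Peak energy = 0.235 kW × 0.5 h × 31 = 3.6425 kWh
Off-peak energy = 0.235 kW × 4 h × 31 = 29.14 kWh
Cost = 3.6425 × £0.47 + 29.14 × £0.32 = £1.711975 + £9.3248 = £11.04

£11.04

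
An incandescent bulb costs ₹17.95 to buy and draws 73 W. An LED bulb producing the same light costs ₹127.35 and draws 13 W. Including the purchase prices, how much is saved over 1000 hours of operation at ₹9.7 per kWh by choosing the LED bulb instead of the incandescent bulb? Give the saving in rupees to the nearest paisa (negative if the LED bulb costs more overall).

₹472.60

incandescent bulb: ₹17.95 + (73/1000) kW × 1000 h × ₹9.7 = ₹17.95 + ₹708.1 = ₹726.05
LED bulb: ₹127.35 + (13/1000) kW × 1000 h × ₹9.7 = ₹127.35 + ₹126.1 = ₹253.45
Saving = ₹726.05 − ₹253.45 = ₹472.6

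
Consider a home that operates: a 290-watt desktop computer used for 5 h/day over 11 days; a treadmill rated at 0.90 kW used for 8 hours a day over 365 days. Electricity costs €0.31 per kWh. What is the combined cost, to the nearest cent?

desktop computer: Runtime = 5 h/day × 11 days = 55 h
desktop computer: 0.29 kW × 55 h = 15.95 kWh
treadmill: Runtime = 8 h/day × 365 days = 2920 h
treadmill: 0.9 kW × 2920 h = 2628 kWh
Total energy = 2643.95 kWh
Cost = 2643.95 × €0.31 = €819.62

€819.62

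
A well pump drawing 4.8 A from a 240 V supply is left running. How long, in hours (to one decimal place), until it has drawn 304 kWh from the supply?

Power = 4.8 A × 240 V = 1152 W = 1.152 kW
Hours = 304 kWh ÷ 1.152 kW = 263.9 h

263.9 h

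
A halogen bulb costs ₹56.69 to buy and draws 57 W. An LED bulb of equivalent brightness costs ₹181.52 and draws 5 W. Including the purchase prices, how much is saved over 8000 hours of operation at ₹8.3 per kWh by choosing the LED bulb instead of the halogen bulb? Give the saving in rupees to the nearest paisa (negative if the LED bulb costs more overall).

halogen bulb: ₹56.69 + (57/1000) kW × 8000 h × ₹8.3 = ₹56.69 + ₹3784.8 = ₹3841.49
LED bulb: ₹181.52 + (5/1000) kW × 8000 h × ₹8.3 = ₹181.52 + ₹332 = ₹513.52
Saving = ₹3841.49 − ₹513.52 = ₹3327.97

₹3327.97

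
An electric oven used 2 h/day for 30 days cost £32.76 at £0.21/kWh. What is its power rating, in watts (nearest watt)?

Energy = £32.76 ÷ £0.21/kWh = 156 kWh
Runtime = 2 h/day × 30 days = 60 h
Power = 156 kWh ÷ 60 h = 2.6 kW = 2600 W

2600 W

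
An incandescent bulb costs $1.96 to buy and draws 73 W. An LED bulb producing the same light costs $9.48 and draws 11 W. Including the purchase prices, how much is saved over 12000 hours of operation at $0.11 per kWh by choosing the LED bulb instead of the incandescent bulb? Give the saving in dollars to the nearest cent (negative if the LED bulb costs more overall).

$74.32

incandescent bulb: $1.96 + (73/1000) kW × 12000 h × $0.11 = $1.96 + $96.36 = $98.32
LED bulb: $9.48 + (11/1000) kW × 12000 h × $0.11 = $9.48 + $14.52 = $24
Saving = $98.32 − $24 = $74.32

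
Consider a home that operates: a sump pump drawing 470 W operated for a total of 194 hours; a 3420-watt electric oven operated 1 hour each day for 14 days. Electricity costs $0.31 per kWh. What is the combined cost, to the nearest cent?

$43.11

sump pump: 0.47 kW × 194 h = 91.18 kWh
electric oven: Runtime = 1 h/day × 14 days = 14 h
electric oven: 3.42 kW × 14 h = 47.88 kWh
Total energy = 139.06 kWh
Cost = 139.06 × $0.31 = $43.11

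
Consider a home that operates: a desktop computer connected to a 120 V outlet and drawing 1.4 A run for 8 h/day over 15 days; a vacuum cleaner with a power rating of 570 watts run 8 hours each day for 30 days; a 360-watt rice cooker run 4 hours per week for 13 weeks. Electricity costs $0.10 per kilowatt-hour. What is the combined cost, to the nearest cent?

desktop computer: Power = 1.4 A × 120 V = 168 W = 0.168 kW
desktop computer: Runtime = 8 h/day × 15 days = 120 h
desktop computer: 0.168 kW × 120 h = 20.16 kWh
vacuum cleaner: Runtime = 8 h/day × 30 days = 240 h
vacuum cleaner: 0.57 kW × 240 h = 136.8 kWh
rice cooker: Runtime = 4 h/week × 13 weeks = 52 h
rice cooker: 0.36 kW × 52 h = 18.72 kWh
Total energy = 175.68 kWh
Cost = 175.68 × $0.10 = $17.57

$17.57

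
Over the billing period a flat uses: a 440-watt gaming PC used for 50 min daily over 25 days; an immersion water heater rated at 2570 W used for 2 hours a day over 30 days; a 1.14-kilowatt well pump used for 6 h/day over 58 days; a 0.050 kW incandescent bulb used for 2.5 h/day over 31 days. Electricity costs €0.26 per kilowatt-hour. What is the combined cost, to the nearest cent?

gaming PC: Runtime = 50 min × 25 = 1250 min = 20.833333… h
gaming PC: 0.44 kW × 20.833333… h = 9.166666… kWh
immersion water heater: Runtime = 2 h/day × 30 days = 60 h
immersion water heater: 2.57 kW × 60 h = 154.2 kWh
well pump: Runtime = 6 h/day × 58 days = 348 h
well pump: 1.14 kW × 348 h = 396.72 kWh
incandescent bulb: Runtime = 2.5 h/day × 31 days = 77.5 h
incandescent bulb: 0.05 kW × 77.5 h = 3.875 kWh
Total energy = 563.961666… kWh
Cost = 563.961666… × €0.26 = €146.63

€146.63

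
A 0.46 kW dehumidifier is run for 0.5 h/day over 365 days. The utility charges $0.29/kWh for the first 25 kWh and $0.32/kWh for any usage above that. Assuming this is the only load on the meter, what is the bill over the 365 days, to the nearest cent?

$26.11

Runtime = 0.5 h/day × 365 days = 182.5 h
Energy = 0.46 kW × 182.5 h = 83.95 kWh
Tier 1 (0–25 kWh): 25 × $0.29 = $7.25
Above 25 kWh: 58.95 × $0.32 = $18.864
Bill = $26.11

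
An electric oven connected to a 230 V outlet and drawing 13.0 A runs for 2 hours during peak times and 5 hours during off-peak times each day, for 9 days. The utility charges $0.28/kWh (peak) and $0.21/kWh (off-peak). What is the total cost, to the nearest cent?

Power = 13.0 A × 230 V = 2990 W = 2.99 kW
Peak energy = 2.99 kW × 2 h × 9 = 53.82 kWh
Off-peak energy = 2.99 kW × 5 h × 9 = 134.55 kWh
Cost = 53.82 × $0.28 + 134.55 × $0.21 = $15.0696 + $28.2555 = $43.33

$43.33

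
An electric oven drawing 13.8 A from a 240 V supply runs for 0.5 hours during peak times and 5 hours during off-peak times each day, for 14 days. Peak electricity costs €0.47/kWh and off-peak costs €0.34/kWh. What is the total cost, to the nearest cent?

Power = 13.8 A × 240 V = 3312 W = 3.312 kW
Peak energy = 3.312 kW × 0.5 h × 14 = 23.184 kWh
Off-peak energy = 3.312 kW × 5 h × 14 = 231.84 kWh
Cost = 23.184 × €0.47 + 231.84 × €0.34 = €10.89648 + €78.8256 = €89.72

€89.72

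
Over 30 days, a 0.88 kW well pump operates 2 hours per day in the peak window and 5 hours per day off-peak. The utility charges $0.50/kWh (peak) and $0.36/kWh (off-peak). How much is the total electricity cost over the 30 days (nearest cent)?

Peak energy = 0.88 kW × 2 h × 30 = 52.8 kWh
Off-peak energy = 0.88 kW × 5 h × 30 = 132 kWh
Cost = 52.8 × $0.50 + 132 × $0.36 = $26.4 + $47.52 = $73.92

$73.92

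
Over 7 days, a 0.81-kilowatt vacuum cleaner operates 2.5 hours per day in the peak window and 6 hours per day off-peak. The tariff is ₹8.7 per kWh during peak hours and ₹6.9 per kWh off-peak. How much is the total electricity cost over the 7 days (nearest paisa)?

₹358.06

Peak energy = 0.81 kW × 2.5 h × 7 = 14.175 kWh
Off-peak energy = 0.81 kW × 6 h × 7 = 34.02 kWh
Cost = 14.175 × ₹8.7 + 34.02 × ₹6.9 = ₹123.3225 + ₹234.738 = ₹358.06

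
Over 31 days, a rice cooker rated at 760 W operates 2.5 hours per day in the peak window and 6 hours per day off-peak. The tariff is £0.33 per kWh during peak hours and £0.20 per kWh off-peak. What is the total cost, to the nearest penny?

£47.71

Peak energy = 0.76 kW × 2.5 h × 31 = 58.9 kWh
Off-peak energy = 0.76 kW × 6 h × 31 = 141.36 kWh
Cost = 58.9 × £0.33 + 141.36 × £0.20 = £19.437 + £28.272 = £47.71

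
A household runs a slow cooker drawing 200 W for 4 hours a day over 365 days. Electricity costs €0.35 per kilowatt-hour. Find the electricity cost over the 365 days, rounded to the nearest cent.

€102.20

Runtime = 4 h/day × 365 days = 1460 h
Energy = 0.2 kW × 1460 h = 292 kWh
Cost = 292 kWh × €0.35/kWh = €102.20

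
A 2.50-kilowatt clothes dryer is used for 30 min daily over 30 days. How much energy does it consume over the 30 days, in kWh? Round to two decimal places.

Runtime = 30 min × 30 = 900 min = 15 h
Energy = 2.5 kW × 15 h = 37.5 kWh

37.50 kWh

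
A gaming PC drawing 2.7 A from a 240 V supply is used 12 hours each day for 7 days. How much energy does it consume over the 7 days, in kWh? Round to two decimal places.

54.43 kWh

Power = 2.7 A × 240 V = 648 W = 0.648 kW
Runtime = 12 h/day × 7 days = 84 h
Energy = 0.648 kW × 84 h = 54.432 kWh ≈ 54.43 kWh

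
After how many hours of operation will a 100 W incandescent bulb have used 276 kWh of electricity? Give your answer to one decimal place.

2760.0 h

Hours = 276 kWh ÷ 0.1 kW = 2760.0 h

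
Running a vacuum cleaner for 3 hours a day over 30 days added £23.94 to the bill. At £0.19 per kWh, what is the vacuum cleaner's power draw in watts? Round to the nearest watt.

Energy = £23.94 ÷ £0.19/kWh = 126 kWh
Runtime = 3 h/day × 30 days = 90 h
Power = 126 kWh ÷ 90 h = 1.4 kW = 1400 W

1400 W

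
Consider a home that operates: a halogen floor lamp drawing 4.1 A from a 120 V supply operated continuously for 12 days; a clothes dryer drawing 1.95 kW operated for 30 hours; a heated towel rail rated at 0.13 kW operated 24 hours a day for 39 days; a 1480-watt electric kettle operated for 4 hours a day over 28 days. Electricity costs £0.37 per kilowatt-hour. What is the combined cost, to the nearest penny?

halogen floor lamp: Power = 4.1 A × 120 V = 492 W = 0.492 kW
halogen floor lamp: Runtime = 24 h × 12 = 288 h
halogen floor lamp: 0.492 kW × 288 h = 141.696 kWh
clothes dryer: 1.95 kW × 30 h = 58.5 kWh
heated towel rail: Runtime = 24 h × 39 = 936 h
heated towel rail: 0.13 kW × 936 h = 121.68 kWh
electric kettle: Runtime = 4 h/day × 28 days = 112 h
electric kettle: 1.48 kW × 112 h = 165.76 kWh
Total energy = 487.636 kWh
Cost = 487.636 × £0.37 = £180.43

£180.43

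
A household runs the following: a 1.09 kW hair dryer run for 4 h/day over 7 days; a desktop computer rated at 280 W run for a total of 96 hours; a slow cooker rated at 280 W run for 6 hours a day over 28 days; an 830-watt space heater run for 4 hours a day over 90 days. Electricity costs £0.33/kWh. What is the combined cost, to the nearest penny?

£133.07

hair dryer: Runtime = 4 h/day × 7 days = 28 h
hair dryer: 1.09 kW × 28 h = 30.52 kWh
desktop computer: 0.28 kW × 96 h = 26.88 kWh
slow cooker: Runtime = 6 h/day × 28 days = 168 h
slow cooker: 0.28 kW × 168 h = 47.04 kWh
space heater: Runtime = 4 h/day × 90 days = 360 h
space heater: 0.83 kW × 360 h = 298.8 kWh
Total energy = 403.24 kWh
Cost = 403.24 × £0.33 = £133.07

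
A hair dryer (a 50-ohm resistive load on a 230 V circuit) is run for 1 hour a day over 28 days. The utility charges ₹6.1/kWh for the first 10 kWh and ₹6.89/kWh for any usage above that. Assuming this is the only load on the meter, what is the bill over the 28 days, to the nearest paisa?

₹196.21

Power = V²/R = 230²/50 = 1058 W = 1.058 kW
Runtime = 1 h/day × 28 days = 28 h
Energy = 1.058 kW × 28 h = 29.624 kWh
Tier 1 (0–10 kWh): 10 × ₹6.1 = ₹61
Above 10 kWh: 19.624 × ₹6.89 = ₹135.20936
Bill = ₹196.21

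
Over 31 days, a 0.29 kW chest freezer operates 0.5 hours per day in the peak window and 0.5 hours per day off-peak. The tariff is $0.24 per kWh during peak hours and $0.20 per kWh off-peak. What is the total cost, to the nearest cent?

$1.98

Peak energy = 0.29 kW × 0.5 h × 31 = 4.495 kWh
Off-peak energy = 0.29 kW × 0.5 h × 31 = 4.495 kWh
Cost = 4.495 × $0.24 + 4.495 × $0.20 = $1.0788 + $0.899 = $1.98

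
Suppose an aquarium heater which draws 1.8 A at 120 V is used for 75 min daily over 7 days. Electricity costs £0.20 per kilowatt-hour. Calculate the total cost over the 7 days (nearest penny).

Power = 1.8 A × 120 V = 216 W = 0.216 kW
Runtime = 75 min × 7 = 525 min = 8.75 h
Energy = 0.216 kW × 8.75 h = 1.89 kWh
Cost = 1.89 kWh × £0.20/kWh = £0.38

£0.38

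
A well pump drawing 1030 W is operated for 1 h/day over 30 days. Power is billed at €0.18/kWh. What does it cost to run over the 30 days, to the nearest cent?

Runtime = 1 h/day × 30 days = 30 h
Energy = 1.03 kW × 30 h = 30.9 kWh
Cost = 30.9 kWh × €0.18/kWh = €5.56

€5.56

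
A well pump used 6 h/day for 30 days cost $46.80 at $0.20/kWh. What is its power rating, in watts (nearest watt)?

Energy = $46.80 ÷ $0.20/kWh = 234 kWh
Runtime = 6 h/day × 30 days = 180 h
Power = 234 kWh ÷ 180 h = 1.3 kW = 1300 W

1300 W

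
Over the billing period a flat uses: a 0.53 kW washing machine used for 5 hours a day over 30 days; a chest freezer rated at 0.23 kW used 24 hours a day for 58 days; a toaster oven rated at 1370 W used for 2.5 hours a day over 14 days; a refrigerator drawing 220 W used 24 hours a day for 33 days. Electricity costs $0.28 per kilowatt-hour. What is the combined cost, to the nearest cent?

washing machine: Runtime = 5 h/day × 30 days = 150 h
washing machine: 0.53 kW × 150 h = 79.5 kWh
chest freezer: Runtime = 24 h × 58 = 1392 h
chest freezer: 0.23 kW × 1392 h = 320.16 kWh
toaster oven: Runtime = 2.5 h/day × 14 days = 35 h
toaster oven: 1.37 kW × 35 h = 47.95 kWh
refrigerator: Runtime = 24 h × 33 = 792 h
refrigerator: 0.22 kW × 792 h = 174.24 kWh
Total energy = 621.85 kWh
Cost = 621.85 × $0.28 = $174.12

$174.12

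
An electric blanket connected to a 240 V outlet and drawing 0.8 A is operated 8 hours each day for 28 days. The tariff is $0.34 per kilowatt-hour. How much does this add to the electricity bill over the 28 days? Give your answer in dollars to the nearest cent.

Power = 0.8 A × 240 V = 192 W = 0.192 kW
Runtime = 8 h/day × 28 days = 224 h
Energy = 0.192 kW × 224 h = 43.008 kWh
Cost = 43.008 kWh × $0.34/kWh = $14.62

$14.62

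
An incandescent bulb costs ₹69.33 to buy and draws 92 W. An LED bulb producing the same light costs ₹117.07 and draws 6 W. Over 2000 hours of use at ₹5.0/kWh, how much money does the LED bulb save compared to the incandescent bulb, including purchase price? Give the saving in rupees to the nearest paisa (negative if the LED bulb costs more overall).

₹812.26

incandescent bulb: ₹69.33 + (92/1000) kW × 2000 h × ₹5.0 = ₹69.33 + ₹920 = ₹989.33
LED bulb: ₹117.07 + (6/1000) kW × 2000 h × ₹5.0 = ₹117.07 + ₹60 = ₹177.07
Saving = ₹989.33 − ₹177.07 = ₹812.26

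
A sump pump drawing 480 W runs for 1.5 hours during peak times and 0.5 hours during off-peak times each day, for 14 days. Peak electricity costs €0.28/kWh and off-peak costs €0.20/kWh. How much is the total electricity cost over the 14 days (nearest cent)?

€3.49

Peak energy = 0.48 kW × 1.5 h × 14 = 10.08 kWh
Off-peak energy = 0.48 kW × 0.5 h × 14 = 3.36 kWh
Cost = 10.08 × €0.28 + 3.36 × €0.20 = €2.8224 + €0.672 = €3.49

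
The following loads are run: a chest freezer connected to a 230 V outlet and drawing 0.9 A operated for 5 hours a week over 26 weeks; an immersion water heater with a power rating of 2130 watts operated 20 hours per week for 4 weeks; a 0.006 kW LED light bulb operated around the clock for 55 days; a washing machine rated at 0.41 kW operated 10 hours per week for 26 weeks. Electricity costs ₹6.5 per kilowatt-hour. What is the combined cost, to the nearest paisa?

chest freezer: Power = 0.9 A × 230 V = 207 W = 0.207 kW
chest freezer: Runtime = 5 h/week × 26 weeks = 130 h
chest freezer: 0.207 kW × 130 h = 26.91 kWh
immersion water heater: Runtime = 20 h/week × 4 weeks = 80 h
immersion water heater: 2.13 kW × 80 h = 170.4 kWh
LED light bulb: Runtime = 24 h × 55 = 1320 h
LED light bulb: 0.006 kW × 1320 h = 7.92 kWh
washing machine: Runtime = 10 h/week × 26 weeks = 260 h
washing machine: 0.41 kW × 260 h = 106.6 kWh
Total energy = 311.83 kWh
Cost = 311.83 × ₹6.5 = ₹2026.90

₹2026.90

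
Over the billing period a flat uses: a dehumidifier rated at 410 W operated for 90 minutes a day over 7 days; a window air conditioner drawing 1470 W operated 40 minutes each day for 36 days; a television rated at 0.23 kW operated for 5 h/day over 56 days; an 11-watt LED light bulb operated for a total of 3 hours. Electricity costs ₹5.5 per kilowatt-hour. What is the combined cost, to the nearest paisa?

dehumidifier: Runtime = 90 min × 7 = 630 min = 10.5 h
dehumidifier: 0.41 kW × 10.5 h = 4.305 kWh
window air conditioner: Runtime = 40 min × 36 = 1440 min = 24 h
window air conditioner: 1.47 kW × 24 h = 35.28 kWh
television: Runtime = 5 h/day × 56 days = 280 h
television: 0.23 kW × 280 h = 64.4 kWh
LED light bulb: 0.011 kW × 3 h = 0.033 kWh
Total energy = 104.018 kWh
Cost = 104.018 × ₹5.5 = ₹572.10

₹572.10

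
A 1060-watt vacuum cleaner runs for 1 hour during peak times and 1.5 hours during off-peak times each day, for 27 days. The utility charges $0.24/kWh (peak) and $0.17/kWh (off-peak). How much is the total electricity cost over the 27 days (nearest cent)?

Peak energy = 1.06 kW × 1 h × 27 = 28.62 kWh
Off-peak energy = 1.06 kW × 1.5 h × 27 = 42.93 kWh
Cost = 28.62 × $0.24 + 42.93 × $0.17 = $6.8688 + $7.2981 = $14.17

$14.17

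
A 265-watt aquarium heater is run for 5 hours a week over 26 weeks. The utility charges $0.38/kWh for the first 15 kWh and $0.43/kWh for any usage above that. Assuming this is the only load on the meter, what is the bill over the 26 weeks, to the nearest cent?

Runtime = 5 h/week × 26 weeks = 130 h
Energy = 0.265 kW × 130 h = 34.45 kWh
Tier 1 (0–15 kWh): 15 × $0.38 = $5.7
Above 15 kWh: 19.45 × $0.43 = $8.3635
Bill = $14.06

$14.06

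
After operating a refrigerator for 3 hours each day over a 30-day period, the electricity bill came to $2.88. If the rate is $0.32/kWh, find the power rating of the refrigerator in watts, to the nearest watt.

100 W

Energy = $2.88 ÷ $0.32/kWh = 9 kWh
Runtime = 3 h/day × 30 days = 90 h
Power = 9 kWh ÷ 90 h = 0.1 kW = 100 W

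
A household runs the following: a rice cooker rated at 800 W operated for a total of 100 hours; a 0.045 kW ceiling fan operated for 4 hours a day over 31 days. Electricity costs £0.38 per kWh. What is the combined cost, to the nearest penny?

£32.52

rice cooker: 0.8 kW × 100 h = 80 kWh
ceiling fan: Runtime = 4 h/day × 31 days = 124 h
ceiling fan: 0.045 kW × 124 h = 5.58 kWh
Total energy = 85.58 kWh
Cost = 85.58 × £0.38 = £32.52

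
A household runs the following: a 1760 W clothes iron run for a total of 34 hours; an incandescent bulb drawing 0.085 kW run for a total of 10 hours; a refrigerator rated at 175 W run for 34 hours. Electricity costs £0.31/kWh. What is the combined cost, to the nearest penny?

£20.66

clothes iron: 1.76 kW × 34 h = 59.84 kWh
incandescent bulb: 0.085 kW × 10 h = 0.85 kWh
refrigerator: 0.175 kW × 34 h = 5.95 kWh
Total energy = 66.64 kWh
Cost = 66.64 × £0.31 = £20.66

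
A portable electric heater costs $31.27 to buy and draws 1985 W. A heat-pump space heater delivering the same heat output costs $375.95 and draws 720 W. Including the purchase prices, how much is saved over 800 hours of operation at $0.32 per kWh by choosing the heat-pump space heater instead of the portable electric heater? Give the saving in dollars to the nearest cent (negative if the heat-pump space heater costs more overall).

portable electric heater: $31.27 + (1985/1000) kW × 800 h × $0.32 = $31.27 + $508.16 = $539.43
heat-pump space heater: $375.95 + (720/1000) kW × 800 h × $0.32 = $375.95 + $184.32 = $560.27
Saving = $539.43 − $560.27 = −$20.84

-$20.84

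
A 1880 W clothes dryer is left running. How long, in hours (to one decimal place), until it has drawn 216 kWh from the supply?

Hours = 216 kWh ÷ 1.88 kW = 114.9 h

114.9 h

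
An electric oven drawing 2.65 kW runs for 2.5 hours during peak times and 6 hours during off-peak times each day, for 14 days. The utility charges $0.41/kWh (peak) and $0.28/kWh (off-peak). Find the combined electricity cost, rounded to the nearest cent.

$100.36

Peak energy = 2.65 kW × 2.5 h × 14 = 92.75 kWh
Off-peak energy = 2.65 kW × 6 h × 14 = 222.6 kWh
Cost = 92.75 × $0.41 + 222.6 × $0.28 = $38.0275 + $62.328 = $100.36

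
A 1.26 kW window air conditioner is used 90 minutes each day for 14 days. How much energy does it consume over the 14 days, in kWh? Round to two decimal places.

Runtime = 90 min × 14 = 1260 min = 21 h
Energy = 1.26 kW × 21 h = 26.46 kWh

26.46 kWh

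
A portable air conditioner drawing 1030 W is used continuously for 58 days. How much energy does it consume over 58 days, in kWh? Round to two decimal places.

Runtime = 24 h × 58 = 1392 h
Energy = 1.03 kW × 1392 h = 1433.76 kWh

1433.76 kWh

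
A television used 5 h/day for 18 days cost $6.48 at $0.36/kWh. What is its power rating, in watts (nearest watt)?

200 W

Energy = $6.48 ÷ $0.36/kWh = 18 kWh
Runtime = 5 h/day × 18 days = 90 h
Power = 18 kWh ÷ 90 h = 0.2 kW = 200 W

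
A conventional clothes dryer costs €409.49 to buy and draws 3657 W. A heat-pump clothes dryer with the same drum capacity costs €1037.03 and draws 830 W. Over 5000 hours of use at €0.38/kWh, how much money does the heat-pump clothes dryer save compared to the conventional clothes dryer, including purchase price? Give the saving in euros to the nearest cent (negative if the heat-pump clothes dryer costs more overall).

€4743.76

conventional clothes dryer: €409.49 + (3657/1000) kW × 5000 h × €0.38 = €409.49 + €6948.3 = €7357.79
heat-pump clothes dryer: €1037.03 + (830/1000) kW × 5000 h × €0.38 = €1037.03 + €1577 = €2614.03
Saving = €7357.79 − €2614.03 = €4743.76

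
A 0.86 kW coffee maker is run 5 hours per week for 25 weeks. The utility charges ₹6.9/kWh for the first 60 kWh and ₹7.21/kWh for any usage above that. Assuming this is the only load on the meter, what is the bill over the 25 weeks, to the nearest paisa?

Runtime = 5 h/week × 25 weeks = 125 h
Energy = 0.86 kW × 125 h = 107.5 kWh
Tier 1 (0–60 kWh): 60 × ₹6.9 = ₹414
Above 60 kWh: 47.5 × ₹7.21 = ₹342.475
Bill = ₹756.48

₹756.48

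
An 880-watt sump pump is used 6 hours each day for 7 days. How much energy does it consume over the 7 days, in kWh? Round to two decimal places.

Runtime = 6 h/day × 7 days = 42 h
Energy = 0.88 kW × 42 h = 36.96 kWh

36.96 kWh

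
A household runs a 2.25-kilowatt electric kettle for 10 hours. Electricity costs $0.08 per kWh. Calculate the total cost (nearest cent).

$1.80

Energy = 2.25 kW × 10 h = 22.5 kWh
Cost = 22.5 kWh × $0.08/kWh = $1.80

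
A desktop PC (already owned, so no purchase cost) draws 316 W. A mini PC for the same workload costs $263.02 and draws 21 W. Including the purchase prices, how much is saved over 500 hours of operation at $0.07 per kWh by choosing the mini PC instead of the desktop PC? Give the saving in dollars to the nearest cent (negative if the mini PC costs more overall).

desktop PC: $0.00 + (316/1000) kW × 500 h × $0.07 = $0.00 + $11.06 = $11.06
mini PC: $263.02 + (21/1000) kW × 500 h × $0.07 = $263.02 + $0.735 = $263.755
Saving = $11.06 − $263.755 = −$252.695 → -$252.70

-$252.70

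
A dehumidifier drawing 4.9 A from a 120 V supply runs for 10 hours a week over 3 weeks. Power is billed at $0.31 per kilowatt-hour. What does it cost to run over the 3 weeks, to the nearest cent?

Power = 4.9 A × 120 V = 588 W = 0.588 kW
Runtime = 10 h/week × 3 weeks = 30 h
Energy = 0.588 kW × 30 h = 17.64 kWh
Cost = 17.64 kWh × $0.31/kWh = $5.47

$5.47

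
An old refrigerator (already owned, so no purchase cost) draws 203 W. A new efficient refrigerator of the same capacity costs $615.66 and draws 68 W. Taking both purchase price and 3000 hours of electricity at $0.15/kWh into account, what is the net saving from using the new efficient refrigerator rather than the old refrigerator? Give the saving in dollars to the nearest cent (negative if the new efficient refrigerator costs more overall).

-$554.91

old refrigerator: $0.00 + (203/1000) kW × 3000 h × $0.15 = $0.00 + $91.35 = $91.35
new efficient refrigerator: $615.66 + (68/1000) kW × 3000 h × $0.15 = $615.66 + $30.6 = $646.26
Saving = $91.35 − $646.26 = −$554.91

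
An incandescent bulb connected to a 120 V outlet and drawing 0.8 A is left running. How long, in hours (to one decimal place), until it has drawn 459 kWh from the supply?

Power = 0.8 A × 120 V = 96 W = 0.096 kW
Hours = 459 kWh ÷ 0.096 kW = 4781.3 h

4781.3 h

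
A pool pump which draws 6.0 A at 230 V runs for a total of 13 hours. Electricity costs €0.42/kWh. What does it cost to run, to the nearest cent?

€7.53

Power = 6.0 A × 230 V = 1380 W = 1.38 kW
Energy = 1.38 kW × 13 h = 17.94 kWh
Cost = 17.94 kWh × €0.42/kWh = €7.53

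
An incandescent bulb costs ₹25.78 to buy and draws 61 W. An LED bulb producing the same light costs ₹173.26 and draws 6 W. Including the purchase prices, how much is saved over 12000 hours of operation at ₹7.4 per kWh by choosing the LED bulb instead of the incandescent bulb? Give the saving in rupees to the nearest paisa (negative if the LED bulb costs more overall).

₹4736.52

incandescent bulb: ₹25.78 + (61/1000) kW × 12000 h × ₹7.4 = ₹25.78 + ₹5416.8 = ₹5442.58
LED bulb: ₹173.26 + (6/1000) kW × 12000 h × ₹7.4 = ₹173.26 + ₹532.8 = ₹706.06
Saving = ₹5442.58 − ₹706.06 = ₹4736.52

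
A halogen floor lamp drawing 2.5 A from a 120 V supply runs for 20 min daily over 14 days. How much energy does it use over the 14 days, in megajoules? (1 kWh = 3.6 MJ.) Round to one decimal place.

Power = 2.5 A × 120 V = 300 W = 0.3 kW
Runtime = 20 min × 14 = 280 min = 4.666666… h
Energy = 0.3 kW × 4.666666… h = 1.4 kWh
= 1.4 × 3.6 MJ = 5.0 MJ

5.0 MJ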